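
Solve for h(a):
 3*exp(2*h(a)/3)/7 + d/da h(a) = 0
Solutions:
 h(a) = 3*log(-sqrt(-1/(C1 - 3*a))) - 3*log(2) + 3*log(42)/2
 h(a) = 3*log(-1/(C1 - 3*a))/2 - 3*log(2) + 3*log(42)/2


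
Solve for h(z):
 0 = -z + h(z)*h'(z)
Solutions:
 h(z) = -sqrt(C1 + z^2)
 h(z) = sqrt(C1 + z^2)


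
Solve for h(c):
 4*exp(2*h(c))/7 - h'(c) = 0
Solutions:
 h(c) = log(-1/(C1 + 4*c))/2 - log(2) + log(14)/2
 h(c) = log(-sqrt(-1/(C1 + 4*c))) - log(2) + log(14)/2


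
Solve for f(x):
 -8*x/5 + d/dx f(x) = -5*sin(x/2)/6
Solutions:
 f(x) = C1 + 4*x^2/5 + 5*cos(x/2)/3


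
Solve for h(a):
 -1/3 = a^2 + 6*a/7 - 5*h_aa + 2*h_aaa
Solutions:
 h(a) = C1 + C2*a + C3*exp(5*a/2) + a^4/60 + 29*a^3/525 + 523*a^2/5250


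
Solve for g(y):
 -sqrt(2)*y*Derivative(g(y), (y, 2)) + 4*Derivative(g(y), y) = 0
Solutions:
 g(y) = C1 + C2*y^(1 + 2*sqrt(2))


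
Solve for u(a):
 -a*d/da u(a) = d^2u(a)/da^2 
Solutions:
 u(a) = C1 + C2*erf(sqrt(2)*a/2)


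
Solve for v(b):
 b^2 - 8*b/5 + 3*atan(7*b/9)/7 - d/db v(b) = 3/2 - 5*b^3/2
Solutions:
 v(b) = C1 + 5*b^4/8 + b^3/3 - 4*b^2/5 + 3*b*atan(7*b/9)/7 - 3*b/2 - 27*log(49*b^2 + 81)/98


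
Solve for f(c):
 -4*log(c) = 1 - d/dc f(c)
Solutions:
 f(c) = C1 + 4*c*log(c) - 3*c


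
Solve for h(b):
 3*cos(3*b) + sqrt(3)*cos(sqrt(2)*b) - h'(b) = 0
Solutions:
 h(b) = C1 + sin(3*b) + sqrt(6)*sin(sqrt(2)*b)/2


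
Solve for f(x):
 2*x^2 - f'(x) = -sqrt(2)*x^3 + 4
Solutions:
 f(x) = C1 + sqrt(2)*x^4/4 + 2*x^3/3 - 4*x


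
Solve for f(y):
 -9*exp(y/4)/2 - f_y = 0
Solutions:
 f(y) = C1 - 18*exp(y/4)


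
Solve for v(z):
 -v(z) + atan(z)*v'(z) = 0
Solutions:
 v(z) = C1*exp(Integral(1/atan(z), z))


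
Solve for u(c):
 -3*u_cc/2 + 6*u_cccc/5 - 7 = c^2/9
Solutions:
 u(c) = C1 + C2*c + C3*exp(-sqrt(5)*c/2) + C4*exp(sqrt(5)*c/2) - c^4/162 - 323*c^2/135


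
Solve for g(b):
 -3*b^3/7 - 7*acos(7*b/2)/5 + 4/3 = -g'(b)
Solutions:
 g(b) = C1 + 3*b^4/28 + 7*b*acos(7*b/2)/5 - 4*b/3 - sqrt(4 - 49*b^2)/5


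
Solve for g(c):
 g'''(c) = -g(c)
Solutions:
 g(c) = C3*exp(-c) + (C1*sin(sqrt(3)*c/2) + C2*cos(sqrt(3)*c/2))*exp(c/2)


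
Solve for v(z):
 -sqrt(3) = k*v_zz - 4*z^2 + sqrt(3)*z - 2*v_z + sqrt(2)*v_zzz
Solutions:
 v(z) = C1 + C2*exp(sqrt(2)*z*(-k + sqrt(k^2 + 8*sqrt(2)))/4) + C3*exp(-sqrt(2)*z*(k + sqrt(k^2 + 8*sqrt(2)))/4) - k^2*z - k*z^2 + sqrt(3)*k*z/4 - 2*z^3/3 + sqrt(3)*z^2/4 - 2*sqrt(2)*z + sqrt(3)*z/2


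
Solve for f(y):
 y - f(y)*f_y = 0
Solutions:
 f(y) = -sqrt(C1 + y^2)
 f(y) = sqrt(C1 + y^2)


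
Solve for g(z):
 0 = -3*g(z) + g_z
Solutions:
 g(z) = C1*exp(3*z)


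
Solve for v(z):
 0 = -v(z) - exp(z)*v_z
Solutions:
 v(z) = C1*exp(exp(-z))


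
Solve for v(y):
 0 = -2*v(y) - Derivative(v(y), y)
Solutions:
 v(y) = C1*exp(-2*y)


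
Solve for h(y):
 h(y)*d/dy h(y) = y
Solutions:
 h(y) = -sqrt(C1 + y^2)
 h(y) = sqrt(C1 + y^2)


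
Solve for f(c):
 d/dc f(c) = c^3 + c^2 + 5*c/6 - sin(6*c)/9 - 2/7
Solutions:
 f(c) = C1 + c^4/4 + c^3/3 + 5*c^2/12 - 2*c/7 + cos(6*c)/54


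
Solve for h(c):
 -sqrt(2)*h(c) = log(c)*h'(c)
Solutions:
 h(c) = C1*exp(-sqrt(2)*li(c))


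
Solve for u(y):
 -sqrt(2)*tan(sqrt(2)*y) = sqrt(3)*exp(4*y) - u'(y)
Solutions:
 u(y) = C1 + sqrt(3)*exp(4*y)/4 - log(cos(sqrt(2)*y))


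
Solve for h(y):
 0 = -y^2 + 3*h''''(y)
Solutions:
 h(y) = C1 + C2*y + C3*y^2 + C4*y^3 + y^6/1080


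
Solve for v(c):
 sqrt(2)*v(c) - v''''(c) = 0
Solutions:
 v(c) = C1*exp(-2^(1/8)*c) + C2*exp(2^(1/8)*c) + C3*sin(2^(1/8)*c) + C4*cos(2^(1/8)*c)


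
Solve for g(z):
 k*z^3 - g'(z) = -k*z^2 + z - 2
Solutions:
 g(z) = C1 + k*z^4/4 + k*z^3/3 - z^2/2 + 2*z


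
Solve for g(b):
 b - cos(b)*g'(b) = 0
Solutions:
 g(b) = C1 + Integral(b/cos(b), b)


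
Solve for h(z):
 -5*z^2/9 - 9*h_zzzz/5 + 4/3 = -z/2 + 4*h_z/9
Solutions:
 h(z) = C1 + C4*exp(-20^(1/3)*3^(2/3)*z/9) - 5*z^3/12 + 9*z^2/16 + 3*z + (C2*sin(20^(1/3)*3^(1/6)*z/6) + C3*cos(20^(1/3)*3^(1/6)*z/6))*exp(20^(1/3)*3^(2/3)*z/18)


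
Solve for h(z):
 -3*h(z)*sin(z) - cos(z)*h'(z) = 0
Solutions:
 h(z) = C1*cos(z)^3


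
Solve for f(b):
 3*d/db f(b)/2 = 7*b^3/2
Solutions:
 f(b) = C1 + 7*b^4/12


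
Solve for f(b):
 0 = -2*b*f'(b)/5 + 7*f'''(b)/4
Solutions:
 f(b) = C1 + Integral(C2*airyai(2*35^(2/3)*b/35) + C3*airybi(2*35^(2/3)*b/35), b)


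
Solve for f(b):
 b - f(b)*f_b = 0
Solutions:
 f(b) = -sqrt(C1 + b^2)
 f(b) = sqrt(C1 + b^2)


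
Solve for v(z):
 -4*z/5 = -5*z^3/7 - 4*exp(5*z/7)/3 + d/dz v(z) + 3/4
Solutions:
 v(z) = C1 + 5*z^4/28 - 2*z^2/5 - 3*z/4 + 28*exp(5*z/7)/15


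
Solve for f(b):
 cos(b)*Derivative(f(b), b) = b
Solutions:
 f(b) = C1 + Integral(b/cos(b), b)


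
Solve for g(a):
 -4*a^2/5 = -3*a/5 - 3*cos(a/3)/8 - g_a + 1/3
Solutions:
 g(a) = C1 + 4*a^3/15 - 3*a^2/10 + a/3 - 9*sin(a/3)/8


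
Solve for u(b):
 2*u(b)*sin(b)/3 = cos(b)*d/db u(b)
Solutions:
 u(b) = C1/cos(b)^(2/3)


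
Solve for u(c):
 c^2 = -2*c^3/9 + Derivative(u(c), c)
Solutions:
 u(c) = C1 + c^4/18 + c^3/3


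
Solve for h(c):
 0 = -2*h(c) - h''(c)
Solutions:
 h(c) = C1*sin(sqrt(2)*c) + C2*cos(sqrt(2)*c)


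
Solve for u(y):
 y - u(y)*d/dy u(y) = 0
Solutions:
 u(y) = -sqrt(C1 + y^2)
 u(y) = sqrt(C1 + y^2)


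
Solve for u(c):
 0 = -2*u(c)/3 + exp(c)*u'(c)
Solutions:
 u(c) = C1*exp(-2*exp(-c)/3)


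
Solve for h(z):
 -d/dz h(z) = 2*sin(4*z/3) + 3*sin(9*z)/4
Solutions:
 h(z) = C1 + 3*cos(4*z/3)/2 + cos(9*z)/12


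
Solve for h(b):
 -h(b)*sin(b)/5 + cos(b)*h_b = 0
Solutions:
 h(b) = C1/cos(b)^(1/5)


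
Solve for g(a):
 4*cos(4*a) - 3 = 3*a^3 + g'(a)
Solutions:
 g(a) = C1 - 3*a^4/4 - 3*a + sin(4*a)


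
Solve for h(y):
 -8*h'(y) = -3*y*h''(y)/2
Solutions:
 h(y) = C1 + C2*y^(19/3)


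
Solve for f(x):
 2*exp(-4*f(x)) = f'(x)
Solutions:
 f(x) = log(-I*(C1 + 8*x)^(1/4))
 f(x) = log(I*(C1 + 8*x)^(1/4))
 f(x) = log(-(C1 + 8*x)^(1/4))
 f(x) = log(C1 + 8*x)/4


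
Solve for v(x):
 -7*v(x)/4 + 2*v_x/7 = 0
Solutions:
 v(x) = C1*exp(49*x/8)


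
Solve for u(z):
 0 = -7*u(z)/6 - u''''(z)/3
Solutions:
 u(z) = (C1*sin(14^(1/4)*z/2) + C2*cos(14^(1/4)*z/2))*exp(-14^(1/4)*z/2) + (C3*sin(14^(1/4)*z/2) + C4*cos(14^(1/4)*z/2))*exp(14^(1/4)*z/2)


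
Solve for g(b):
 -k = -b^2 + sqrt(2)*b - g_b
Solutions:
 g(b) = C1 - b^3/3 + sqrt(2)*b^2/2 + b*k


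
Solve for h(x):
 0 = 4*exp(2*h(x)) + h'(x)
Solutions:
 h(x) = log(-sqrt(-1/(C1 - 4*x))) - log(2)/2
 h(x) = log(-1/(C1 - 4*x))/2 - log(2)/2


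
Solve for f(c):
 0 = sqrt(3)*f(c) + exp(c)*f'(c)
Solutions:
 f(c) = C1*exp(sqrt(3)*exp(-c))


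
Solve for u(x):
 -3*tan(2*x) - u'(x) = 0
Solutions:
 u(x) = C1 + 3*log(cos(2*x))/2


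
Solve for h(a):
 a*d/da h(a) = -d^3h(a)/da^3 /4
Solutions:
 h(a) = C1 + Integral(C2*airyai(-2^(2/3)*a) + C3*airybi(-2^(2/3)*a), a)


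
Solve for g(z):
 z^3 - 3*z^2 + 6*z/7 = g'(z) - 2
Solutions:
 g(z) = C1 + z^4/4 - z^3 + 3*z^2/7 + 2*z


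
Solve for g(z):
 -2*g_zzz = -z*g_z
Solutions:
 g(z) = C1 + Integral(C2*airyai(2^(2/3)*z/2) + C3*airybi(2^(2/3)*z/2), z)


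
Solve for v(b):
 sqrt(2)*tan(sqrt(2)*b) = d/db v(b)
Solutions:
 v(b) = C1 - log(cos(sqrt(2)*b))


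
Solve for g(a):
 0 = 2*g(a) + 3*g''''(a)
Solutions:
 g(a) = (C1*sin(6^(3/4)*a/6) + C2*cos(6^(3/4)*a/6))*exp(-6^(3/4)*a/6) + (C3*sin(6^(3/4)*a/6) + C4*cos(6^(3/4)*a/6))*exp(6^(3/4)*a/6)


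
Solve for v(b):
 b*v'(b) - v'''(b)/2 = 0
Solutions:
 v(b) = C1 + Integral(C2*airyai(2^(1/3)*b) + C3*airybi(2^(1/3)*b), b)


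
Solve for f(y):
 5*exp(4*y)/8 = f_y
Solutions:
 f(y) = C1 + 5*exp(4*y)/32


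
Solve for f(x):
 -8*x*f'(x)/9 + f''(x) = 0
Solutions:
 f(x) = C1 + C2*erfi(2*x/3)


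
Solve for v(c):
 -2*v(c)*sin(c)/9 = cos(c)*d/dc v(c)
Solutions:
 v(c) = C1*cos(c)^(2/9)


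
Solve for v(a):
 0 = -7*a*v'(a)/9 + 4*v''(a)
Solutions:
 v(a) = C1 + C2*erfi(sqrt(14)*a/12)


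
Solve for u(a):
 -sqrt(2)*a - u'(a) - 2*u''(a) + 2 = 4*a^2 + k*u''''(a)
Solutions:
 u(a) = C1 + C2*exp(2^(1/3)*a*(6^(1/3)*(sqrt(3)*sqrt((27 + 32/k)/k^2) + 9/k)^(1/3)/12 - 2^(1/3)*3^(5/6)*I*(sqrt(3)*sqrt((27 + 32/k)/k^2) + 9/k)^(1/3)/12 + 4/(k*(-3^(1/3) + 3^(5/6)*I)*(sqrt(3)*sqrt((27 + 32/k)/k^2) + 9/k)^(1/3)))) + C3*exp(2^(1/3)*a*(6^(1/3)*(sqrt(3)*sqrt((27 + 32/k)/k^2) + 9/k)^(1/3)/12 + 2^(1/3)*3^(5/6)*I*(sqrt(3)*sqrt((27 + 32/k)/k^2) + 9/k)^(1/3)/12 - 4/(k*(3^(1/3) + 3^(5/6)*I)*(sqrt(3)*sqrt((27 + 32/k)/k^2) + 9/k)^(1/3)))) + C4*exp(6^(1/3)*a*(-2^(1/3)*(sqrt(3)*sqrt((27 + 32/k)/k^2) + 9/k)^(1/3) + 4*3^(1/3)/(k*(sqrt(3)*sqrt((27 + 32/k)/k^2) + 9/k)^(1/3)))/6) - 4*a^3/3 - sqrt(2)*a^2/2 + 8*a^2 - 30*a + 2*sqrt(2)*a


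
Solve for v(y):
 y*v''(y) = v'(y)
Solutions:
 v(y) = C1 + C2*y^2


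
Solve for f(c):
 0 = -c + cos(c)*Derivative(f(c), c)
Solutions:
 f(c) = C1 + Integral(c/cos(c), c)


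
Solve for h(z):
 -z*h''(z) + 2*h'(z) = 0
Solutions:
 h(z) = C1 + C2*z^3


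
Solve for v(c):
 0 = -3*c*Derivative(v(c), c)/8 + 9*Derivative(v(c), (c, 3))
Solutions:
 v(c) = C1 + Integral(C2*airyai(3^(2/3)*c/6) + C3*airybi(3^(2/3)*c/6), c)


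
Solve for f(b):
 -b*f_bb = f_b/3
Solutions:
 f(b) = C1 + C2*b^(2/3)


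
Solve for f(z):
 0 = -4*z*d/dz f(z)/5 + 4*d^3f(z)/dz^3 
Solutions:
 f(z) = C1 + Integral(C2*airyai(5^(2/3)*z/5) + C3*airybi(5^(2/3)*z/5), z)


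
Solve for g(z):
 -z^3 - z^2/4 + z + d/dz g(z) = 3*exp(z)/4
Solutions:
 g(z) = C1 + z^4/4 + z^3/12 - z^2/2 + 3*exp(z)/4


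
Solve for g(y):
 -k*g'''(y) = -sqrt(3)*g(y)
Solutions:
 g(y) = C1*exp(3^(1/6)*y*(1/k)^(1/3)) + C2*exp(y*(-3^(1/6) + 3^(2/3)*I)*(1/k)^(1/3)/2) + C3*exp(-y*(3^(1/6) + 3^(2/3)*I)*(1/k)^(1/3)/2)


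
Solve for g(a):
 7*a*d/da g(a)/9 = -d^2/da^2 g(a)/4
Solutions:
 g(a) = C1 + C2*erf(sqrt(14)*a/3)


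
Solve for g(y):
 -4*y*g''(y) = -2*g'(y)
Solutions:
 g(y) = C1 + C2*y^(3/2)


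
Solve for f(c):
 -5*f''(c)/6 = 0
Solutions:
 f(c) = C1 + C2*c


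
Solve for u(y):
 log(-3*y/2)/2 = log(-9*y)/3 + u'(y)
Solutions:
 u(y) = C1 + y*log(-y)/6 + y*(-log(24) - 1)/6


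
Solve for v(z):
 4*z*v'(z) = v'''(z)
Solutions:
 v(z) = C1 + Integral(C2*airyai(2^(2/3)*z) + C3*airybi(2^(2/3)*z), z)


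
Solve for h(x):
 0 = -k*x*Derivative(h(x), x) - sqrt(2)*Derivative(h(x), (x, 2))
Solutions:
 h(x) = Piecewise((-2^(3/4)*sqrt(pi)*C1*erf(2^(1/4)*sqrt(k)*x/2)/(2*sqrt(k)) - C2, (k > 0) | (k < 0)), (-C1*x - C2, True))


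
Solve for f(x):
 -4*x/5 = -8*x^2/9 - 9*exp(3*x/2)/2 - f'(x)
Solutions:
 f(x) = C1 - 8*x^3/27 + 2*x^2/5 - 3*exp(3*x/2)


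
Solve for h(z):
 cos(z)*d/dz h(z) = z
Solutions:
 h(z) = C1 + Integral(z/cos(z), z)


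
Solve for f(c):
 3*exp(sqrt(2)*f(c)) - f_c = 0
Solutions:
 f(c) = sqrt(2)*(2*log(-1/(C1 + 3*c)) - log(2))/4


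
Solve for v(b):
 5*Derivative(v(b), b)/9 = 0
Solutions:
 v(b) = C1


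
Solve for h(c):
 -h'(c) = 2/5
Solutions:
 h(c) = C1 - 2*c/5


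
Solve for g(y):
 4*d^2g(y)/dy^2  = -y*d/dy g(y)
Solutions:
 g(y) = C1 + C2*erf(sqrt(2)*y/4)


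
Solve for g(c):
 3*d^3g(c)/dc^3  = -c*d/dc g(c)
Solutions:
 g(c) = C1 + Integral(C2*airyai(-3^(2/3)*c/3) + C3*airybi(-3^(2/3)*c/3), c)


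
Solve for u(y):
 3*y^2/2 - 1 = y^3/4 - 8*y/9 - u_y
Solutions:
 u(y) = C1 + y^4/16 - y^3/2 - 4*y^2/9 + y


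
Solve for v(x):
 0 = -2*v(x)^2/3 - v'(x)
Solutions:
 v(x) = 3/(C1 + 2*x)


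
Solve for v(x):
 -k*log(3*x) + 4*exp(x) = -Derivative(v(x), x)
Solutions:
 v(x) = C1 + k*x*log(x) + k*x*(-1 + log(3)) - 4*exp(x)


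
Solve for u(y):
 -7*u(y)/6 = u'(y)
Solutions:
 u(y) = C1*exp(-7*y/6)


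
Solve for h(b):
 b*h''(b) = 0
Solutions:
 h(b) = C1 + C2*b


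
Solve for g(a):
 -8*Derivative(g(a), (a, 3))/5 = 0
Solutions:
 g(a) = C1 + C2*a + C3*a^2


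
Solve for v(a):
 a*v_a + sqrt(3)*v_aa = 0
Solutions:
 v(a) = C1 + C2*erf(sqrt(2)*3^(3/4)*a/6)


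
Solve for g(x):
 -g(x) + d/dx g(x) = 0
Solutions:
 g(x) = C1*exp(x)


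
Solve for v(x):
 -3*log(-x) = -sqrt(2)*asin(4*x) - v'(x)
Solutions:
 v(x) = C1 + 3*x*log(-x) - 3*x - sqrt(2)*(x*asin(4*x) + sqrt(1 - 16*x^2)/4)


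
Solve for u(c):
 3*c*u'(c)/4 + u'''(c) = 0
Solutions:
 u(c) = C1 + Integral(C2*airyai(-6^(1/3)*c/2) + C3*airybi(-6^(1/3)*c/2), c)


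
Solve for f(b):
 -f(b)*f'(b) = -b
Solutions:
 f(b) = -sqrt(C1 + b^2)
 f(b) = sqrt(C1 + b^2)


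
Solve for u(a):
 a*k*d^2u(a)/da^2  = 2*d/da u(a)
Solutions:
 u(a) = C1 + a^(((re(k) + 2)*re(k) + im(k)^2)/(re(k)^2 + im(k)^2))*(C2*sin(2*log(a)*Abs(im(k))/(re(k)^2 + im(k)^2)) + C3*cos(2*log(a)*im(k)/(re(k)^2 + im(k)^2)))


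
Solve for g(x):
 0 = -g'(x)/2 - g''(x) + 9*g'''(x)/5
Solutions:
 g(x) = C1 + C2*exp(x*(5 - sqrt(115))/18) + C3*exp(x*(5 + sqrt(115))/18)


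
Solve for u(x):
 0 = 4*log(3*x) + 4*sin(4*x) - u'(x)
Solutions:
 u(x) = C1 + 4*x*log(x) - 4*x + 4*x*log(3) - cos(4*x)


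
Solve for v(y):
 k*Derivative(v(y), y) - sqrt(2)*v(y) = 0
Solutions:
 v(y) = C1*exp(sqrt(2)*y/k)


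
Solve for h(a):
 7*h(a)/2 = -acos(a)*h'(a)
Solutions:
 h(a) = C1*exp(-7*Integral(1/acos(a), a)/2)


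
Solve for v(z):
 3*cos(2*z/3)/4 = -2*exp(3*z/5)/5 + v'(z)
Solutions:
 v(z) = C1 + 2*exp(3*z/5)/3 + 9*sin(2*z/3)/8


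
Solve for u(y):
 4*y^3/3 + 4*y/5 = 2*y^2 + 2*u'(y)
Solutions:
 u(y) = C1 + y^4/6 - y^3/3 + y^2/5


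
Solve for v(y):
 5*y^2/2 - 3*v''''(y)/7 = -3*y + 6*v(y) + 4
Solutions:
 v(y) = 5*y^2/12 + y/2 + (C1*sin(2^(3/4)*7^(1/4)*y/2) + C2*cos(2^(3/4)*7^(1/4)*y/2))*exp(-2^(3/4)*7^(1/4)*y/2) + (C3*sin(2^(3/4)*7^(1/4)*y/2) + C4*cos(2^(3/4)*7^(1/4)*y/2))*exp(2^(3/4)*7^(1/4)*y/2) - 2/3


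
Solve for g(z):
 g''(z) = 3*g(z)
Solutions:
 g(z) = C1*exp(-sqrt(3)*z) + C2*exp(sqrt(3)*z)


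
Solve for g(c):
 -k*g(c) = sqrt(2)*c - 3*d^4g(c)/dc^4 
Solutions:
 g(c) = C1*exp(-3^(3/4)*c*k^(1/4)/3) + C2*exp(3^(3/4)*c*k^(1/4)/3) + C3*exp(-3^(3/4)*I*c*k^(1/4)/3) + C4*exp(3^(3/4)*I*c*k^(1/4)/3) - sqrt(2)*c/k


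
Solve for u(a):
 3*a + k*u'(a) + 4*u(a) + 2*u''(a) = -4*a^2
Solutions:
 u(a) = C1*exp(a*(-k + sqrt(k^2 - 32))/4) + C2*exp(-a*(k + sqrt(k^2 - 32))/4) - a^2 + a*k/2 - 3*a/4 - k^2/8 + 3*k/16 + 1


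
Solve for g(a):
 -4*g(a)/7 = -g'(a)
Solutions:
 g(a) = C1*exp(4*a/7)


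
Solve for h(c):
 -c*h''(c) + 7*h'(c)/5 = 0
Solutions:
 h(c) = C1 + C2*c^(12/5)


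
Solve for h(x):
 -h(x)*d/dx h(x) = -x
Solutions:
 h(x) = -sqrt(C1 + x^2)
 h(x) = sqrt(C1 + x^2)


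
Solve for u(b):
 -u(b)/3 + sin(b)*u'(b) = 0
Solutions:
 u(b) = C1*(cos(b) - 1)^(1/6)/(cos(b) + 1)^(1/6)


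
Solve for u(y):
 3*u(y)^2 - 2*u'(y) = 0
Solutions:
 u(y) = -2/(C1 + 3*y)


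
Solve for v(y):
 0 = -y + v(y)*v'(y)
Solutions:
 v(y) = -sqrt(C1 + y^2)
 v(y) = sqrt(C1 + y^2)


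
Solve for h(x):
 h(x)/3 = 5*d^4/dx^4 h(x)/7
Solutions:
 h(x) = C1*exp(-15^(3/4)*7^(1/4)*x/15) + C2*exp(15^(3/4)*7^(1/4)*x/15) + C3*sin(15^(3/4)*7^(1/4)*x/15) + C4*cos(15^(3/4)*7^(1/4)*x/15)


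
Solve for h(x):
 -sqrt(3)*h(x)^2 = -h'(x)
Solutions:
 h(x) = -1/(C1 + sqrt(3)*x)


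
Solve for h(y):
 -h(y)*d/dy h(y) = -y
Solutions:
 h(y) = -sqrt(C1 + y^2)
 h(y) = sqrt(C1 + y^2)


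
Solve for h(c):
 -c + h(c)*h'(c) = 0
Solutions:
 h(c) = -sqrt(C1 + c^2)
 h(c) = sqrt(C1 + c^2)


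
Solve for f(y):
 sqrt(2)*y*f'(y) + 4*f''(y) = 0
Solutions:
 f(y) = C1 + C2*erf(2^(3/4)*y/4)


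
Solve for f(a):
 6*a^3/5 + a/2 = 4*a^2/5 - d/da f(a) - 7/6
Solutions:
 f(a) = C1 - 3*a^4/10 + 4*a^3/15 - a^2/4 - 7*a/6


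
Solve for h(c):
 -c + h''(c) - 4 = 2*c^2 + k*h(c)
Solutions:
 h(c) = C1*exp(-c*sqrt(k)) + C2*exp(c*sqrt(k)) - 2*c^2/k - c/k - 4/k - 4/k^2


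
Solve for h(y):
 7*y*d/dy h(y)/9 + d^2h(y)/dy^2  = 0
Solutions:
 h(y) = C1 + C2*erf(sqrt(14)*y/6)


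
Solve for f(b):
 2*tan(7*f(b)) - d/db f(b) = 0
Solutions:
 f(b) = -asin(C1*exp(14*b))/7 + pi/7
 f(b) = asin(C1*exp(14*b))/7


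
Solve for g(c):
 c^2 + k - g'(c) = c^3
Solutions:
 g(c) = C1 - c^4/4 + c^3/3 + c*k


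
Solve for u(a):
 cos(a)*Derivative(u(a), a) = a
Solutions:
 u(a) = C1 + Integral(a/cos(a), a)


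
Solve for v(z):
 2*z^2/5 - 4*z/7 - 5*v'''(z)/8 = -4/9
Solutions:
 v(z) = C1 + C2*z + C3*z^2 + 4*z^5/375 - 4*z^4/105 + 16*z^3/135


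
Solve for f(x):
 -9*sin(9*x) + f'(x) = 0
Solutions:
 f(x) = C1 - cos(9*x)


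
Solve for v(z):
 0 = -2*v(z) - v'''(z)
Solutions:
 v(z) = C3*exp(-2^(1/3)*z) + (C1*sin(2^(1/3)*sqrt(3)*z/2) + C2*cos(2^(1/3)*sqrt(3)*z/2))*exp(2^(1/3)*z/2)


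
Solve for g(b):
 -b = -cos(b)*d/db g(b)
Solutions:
 g(b) = C1 + Integral(b/cos(b), b)


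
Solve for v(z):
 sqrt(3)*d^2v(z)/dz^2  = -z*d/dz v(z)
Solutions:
 v(z) = C1 + C2*erf(sqrt(2)*3^(3/4)*z/6)


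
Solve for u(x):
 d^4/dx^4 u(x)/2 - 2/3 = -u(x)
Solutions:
 u(x) = (C1*sin(2^(3/4)*x/2) + C2*cos(2^(3/4)*x/2))*exp(-2^(3/4)*x/2) + (C3*sin(2^(3/4)*x/2) + C4*cos(2^(3/4)*x/2))*exp(2^(3/4)*x/2) + 2/3


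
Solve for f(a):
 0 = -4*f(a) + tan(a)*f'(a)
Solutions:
 f(a) = C1*sin(a)^4


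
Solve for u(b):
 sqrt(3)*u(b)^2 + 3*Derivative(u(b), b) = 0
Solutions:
 u(b) = 3/(C1 + sqrt(3)*b)


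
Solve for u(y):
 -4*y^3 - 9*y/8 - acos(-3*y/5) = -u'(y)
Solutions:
 u(y) = C1 + y^4 + 9*y^2/16 + y*acos(-3*y/5) + sqrt(25 - 9*y^2)/3


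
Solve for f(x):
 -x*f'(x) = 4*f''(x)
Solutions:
 f(x) = C1 + C2*erf(sqrt(2)*x/4)


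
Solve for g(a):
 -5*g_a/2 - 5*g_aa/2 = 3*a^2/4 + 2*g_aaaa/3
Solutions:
 g(a) = C1 + C2*exp(-5^(1/3)*a*(-(3 + sqrt(14))^(1/3) + 5^(1/3)/(3 + sqrt(14))^(1/3))/4)*sin(sqrt(3)*5^(1/3)*a*(5^(1/3)/(3 + sqrt(14))^(1/3) + (3 + sqrt(14))^(1/3))/4) + C3*exp(-5^(1/3)*a*(-(3 + sqrt(14))^(1/3) + 5^(1/3)/(3 + sqrt(14))^(1/3))/4)*cos(sqrt(3)*5^(1/3)*a*(5^(1/3)/(3 + sqrt(14))^(1/3) + (3 + sqrt(14))^(1/3))/4) + C4*exp(5^(1/3)*a*(-(3 + sqrt(14))^(1/3) + 5^(1/3)/(3 + sqrt(14))^(1/3))/2) - a^3/10 + 3*a^2/10 - 3*a/5


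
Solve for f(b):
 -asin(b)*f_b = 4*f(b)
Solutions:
 f(b) = C1*exp(-4*Integral(1/asin(b), b))


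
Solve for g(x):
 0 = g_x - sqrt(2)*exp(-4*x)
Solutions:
 g(x) = C1 - sqrt(2)*exp(-4*x)/4


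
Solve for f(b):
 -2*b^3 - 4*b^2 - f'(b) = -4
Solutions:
 f(b) = C1 - b^4/2 - 4*b^3/3 + 4*b


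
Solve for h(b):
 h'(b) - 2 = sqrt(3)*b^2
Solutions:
 h(b) = C1 + sqrt(3)*b^3/3 + 2*b


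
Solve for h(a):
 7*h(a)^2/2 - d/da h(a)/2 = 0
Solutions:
 h(a) = -1/(C1 + 7*a)


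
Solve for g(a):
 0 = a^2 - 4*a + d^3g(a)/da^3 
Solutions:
 g(a) = C1 + C2*a + C3*a^2 - a^5/60 + a^4/6


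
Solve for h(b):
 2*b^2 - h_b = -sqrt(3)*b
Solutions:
 h(b) = C1 + 2*b^3/3 + sqrt(3)*b^2/2


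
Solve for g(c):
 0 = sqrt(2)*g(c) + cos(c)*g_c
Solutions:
 g(c) = C1*(sin(c) - 1)^(sqrt(2)/2)/(sin(c) + 1)^(sqrt(2)/2)


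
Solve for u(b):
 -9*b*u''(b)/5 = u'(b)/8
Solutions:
 u(b) = C1 + C2*b^(67/72)


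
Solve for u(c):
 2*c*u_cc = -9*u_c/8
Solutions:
 u(c) = C1 + C2*c^(7/16)


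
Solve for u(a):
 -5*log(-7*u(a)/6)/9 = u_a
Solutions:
 9*Integral(1/(log(-_y) - log(6) + log(7)), (_y, u(a)))/5 = C1 - a


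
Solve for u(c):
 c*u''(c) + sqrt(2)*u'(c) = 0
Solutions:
 u(c) = C1 + C2*c^(1 - sqrt(2))


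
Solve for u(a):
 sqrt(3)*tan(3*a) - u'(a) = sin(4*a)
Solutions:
 u(a) = C1 - sqrt(3)*log(cos(3*a))/3 + cos(4*a)/4


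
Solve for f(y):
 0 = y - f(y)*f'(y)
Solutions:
 f(y) = -sqrt(C1 + y^2)
 f(y) = sqrt(C1 + y^2)


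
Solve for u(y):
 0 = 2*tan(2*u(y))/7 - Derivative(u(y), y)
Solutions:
 u(y) = -asin(C1*exp(4*y/7))/2 + pi/2
 u(y) = asin(C1*exp(4*y/7))/2


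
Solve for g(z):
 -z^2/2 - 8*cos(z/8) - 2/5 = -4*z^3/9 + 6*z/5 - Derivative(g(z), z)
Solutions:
 g(z) = C1 - z^4/9 + z^3/6 + 3*z^2/5 + 2*z/5 + 64*sin(z/8)


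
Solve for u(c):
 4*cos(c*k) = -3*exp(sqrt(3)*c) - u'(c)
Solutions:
 u(c) = C1 - sqrt(3)*exp(sqrt(3)*c) - 4*sin(c*k)/k


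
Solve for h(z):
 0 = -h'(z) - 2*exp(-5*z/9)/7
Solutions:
 h(z) = C1 + 18*exp(-5*z/9)/35


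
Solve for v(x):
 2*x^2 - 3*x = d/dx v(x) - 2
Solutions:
 v(x) = C1 + 2*x^3/3 - 3*x^2/2 + 2*x


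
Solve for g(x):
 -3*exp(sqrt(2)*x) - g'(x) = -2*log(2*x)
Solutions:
 g(x) = C1 + 2*x*log(x) + 2*x*(-1 + log(2)) - 3*sqrt(2)*exp(sqrt(2)*x)/2


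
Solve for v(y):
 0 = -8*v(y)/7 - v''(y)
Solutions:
 v(y) = C1*sin(2*sqrt(14)*y/7) + C2*cos(2*sqrt(14)*y/7)


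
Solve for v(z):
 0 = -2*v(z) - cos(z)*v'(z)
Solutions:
 v(z) = C1*(sin(z) - 1)/(sin(z) + 1)


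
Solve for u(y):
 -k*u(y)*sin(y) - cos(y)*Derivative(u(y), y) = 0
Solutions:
 u(y) = C1*exp(k*log(cos(y)))


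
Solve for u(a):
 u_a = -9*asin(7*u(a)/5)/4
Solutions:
 Integral(1/asin(7*_y/5), (_y, u(a))) = C1 - 9*a/4


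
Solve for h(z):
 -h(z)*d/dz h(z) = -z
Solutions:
 h(z) = -sqrt(C1 + z^2)
 h(z) = sqrt(C1 + z^2)


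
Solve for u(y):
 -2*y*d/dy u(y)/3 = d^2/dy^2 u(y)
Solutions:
 u(y) = C1 + C2*erf(sqrt(3)*y/3)


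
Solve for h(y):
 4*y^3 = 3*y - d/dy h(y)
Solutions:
 h(y) = C1 - y^4 + 3*y^2/2


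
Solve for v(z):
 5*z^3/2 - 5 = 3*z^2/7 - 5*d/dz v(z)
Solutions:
 v(z) = C1 - z^4/8 + z^3/35 + z


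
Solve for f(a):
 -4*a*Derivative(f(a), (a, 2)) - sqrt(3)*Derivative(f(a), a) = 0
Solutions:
 f(a) = C1 + C2*a^(1 - sqrt(3)/4)


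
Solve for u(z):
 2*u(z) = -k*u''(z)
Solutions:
 u(z) = C1*exp(-sqrt(2)*z*sqrt(-1/k)) + C2*exp(sqrt(2)*z*sqrt(-1/k))


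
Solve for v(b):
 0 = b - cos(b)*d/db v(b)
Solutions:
 v(b) = C1 + Integral(b/cos(b), b)


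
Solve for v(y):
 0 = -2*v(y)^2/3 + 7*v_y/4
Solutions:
 v(y) = -21/(C1 + 8*y)


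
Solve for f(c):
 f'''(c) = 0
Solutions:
 f(c) = C1 + C2*c + C3*c^2


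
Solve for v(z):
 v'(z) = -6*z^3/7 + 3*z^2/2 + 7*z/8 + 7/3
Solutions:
 v(z) = C1 - 3*z^4/14 + z^3/2 + 7*z^2/16 + 7*z/3


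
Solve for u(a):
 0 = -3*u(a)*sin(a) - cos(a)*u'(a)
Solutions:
 u(a) = C1*cos(a)^3


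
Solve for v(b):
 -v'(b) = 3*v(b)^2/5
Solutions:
 v(b) = 5/(C1 + 3*b)


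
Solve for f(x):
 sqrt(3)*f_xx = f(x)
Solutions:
 f(x) = C1*exp(-3^(3/4)*x/3) + C2*exp(3^(3/4)*x/3)


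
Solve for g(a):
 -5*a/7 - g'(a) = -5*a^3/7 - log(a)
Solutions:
 g(a) = C1 + 5*a^4/28 - 5*a^2/14 + a*log(a) - a


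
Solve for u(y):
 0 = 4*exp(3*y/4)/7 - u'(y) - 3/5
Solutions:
 u(y) = C1 - 3*y/5 + 16*exp(3*y/4)/21


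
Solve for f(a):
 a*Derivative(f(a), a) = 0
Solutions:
 f(a) = C1


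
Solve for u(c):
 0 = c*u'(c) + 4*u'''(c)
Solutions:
 u(c) = C1 + Integral(C2*airyai(-2^(1/3)*c/2) + C3*airybi(-2^(1/3)*c/2), c)


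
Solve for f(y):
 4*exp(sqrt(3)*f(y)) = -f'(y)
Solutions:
 f(y) = sqrt(3)*(2*log(1/(C1 + 4*y)) - log(3))/6


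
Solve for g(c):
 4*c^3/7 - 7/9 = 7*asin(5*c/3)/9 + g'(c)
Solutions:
 g(c) = C1 + c^4/7 - 7*c*asin(5*c/3)/9 - 7*c/9 - 7*sqrt(9 - 25*c^2)/45


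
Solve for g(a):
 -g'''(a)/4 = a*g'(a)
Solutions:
 g(a) = C1 + Integral(C2*airyai(-2^(2/3)*a) + C3*airybi(-2^(2/3)*a), a)


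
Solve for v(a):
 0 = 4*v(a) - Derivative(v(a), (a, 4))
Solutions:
 v(a) = C1*exp(-sqrt(2)*a) + C2*exp(sqrt(2)*a) + C3*sin(sqrt(2)*a) + C4*cos(sqrt(2)*a)


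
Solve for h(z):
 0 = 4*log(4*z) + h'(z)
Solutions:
 h(z) = C1 - 4*z*log(z) - z*log(256) + 4*z


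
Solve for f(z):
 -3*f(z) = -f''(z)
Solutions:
 f(z) = C1*exp(-sqrt(3)*z) + C2*exp(sqrt(3)*z)


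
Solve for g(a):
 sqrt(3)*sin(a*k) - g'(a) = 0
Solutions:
 g(a) = C1 - sqrt(3)*cos(a*k)/k


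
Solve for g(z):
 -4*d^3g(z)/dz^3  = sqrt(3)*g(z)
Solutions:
 g(z) = C3*exp(-2^(1/3)*3^(1/6)*z/2) + (C1*sin(2^(1/3)*3^(2/3)*z/4) + C2*cos(2^(1/3)*3^(2/3)*z/4))*exp(2^(1/3)*3^(1/6)*z/4)


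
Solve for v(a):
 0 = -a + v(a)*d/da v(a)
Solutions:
 v(a) = -sqrt(C1 + a^2)
 v(a) = sqrt(C1 + a^2)


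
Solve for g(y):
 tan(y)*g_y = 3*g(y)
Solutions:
 g(y) = C1*sin(y)^3


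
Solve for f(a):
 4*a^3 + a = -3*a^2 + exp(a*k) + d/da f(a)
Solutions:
 f(a) = C1 + a^4 + a^3 + a^2/2 - exp(a*k)/k


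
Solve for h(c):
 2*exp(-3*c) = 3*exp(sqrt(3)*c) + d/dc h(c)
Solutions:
 h(c) = C1 - sqrt(3)*exp(sqrt(3)*c) - 2*exp(-3*c)/3


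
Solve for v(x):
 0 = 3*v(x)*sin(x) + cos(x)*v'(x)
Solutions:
 v(x) = C1*cos(x)^3


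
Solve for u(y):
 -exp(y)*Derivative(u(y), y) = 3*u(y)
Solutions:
 u(y) = C1*exp(3*exp(-y))


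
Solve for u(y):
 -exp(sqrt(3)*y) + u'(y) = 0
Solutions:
 u(y) = C1 + sqrt(3)*exp(sqrt(3)*y)/3


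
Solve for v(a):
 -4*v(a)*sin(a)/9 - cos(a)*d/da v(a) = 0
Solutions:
 v(a) = C1*cos(a)^(4/9)


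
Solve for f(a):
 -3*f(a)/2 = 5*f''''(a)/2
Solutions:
 f(a) = (C1*sin(sqrt(2)*3^(1/4)*5^(3/4)*a/10) + C2*cos(sqrt(2)*3^(1/4)*5^(3/4)*a/10))*exp(-sqrt(2)*3^(1/4)*5^(3/4)*a/10) + (C3*sin(sqrt(2)*3^(1/4)*5^(3/4)*a/10) + C4*cos(sqrt(2)*3^(1/4)*5^(3/4)*a/10))*exp(sqrt(2)*3^(1/4)*5^(3/4)*a/10)


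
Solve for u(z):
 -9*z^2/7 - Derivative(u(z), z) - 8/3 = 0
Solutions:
 u(z) = C1 - 3*z^3/7 - 8*z/3


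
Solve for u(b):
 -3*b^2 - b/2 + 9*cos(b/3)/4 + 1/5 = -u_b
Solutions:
 u(b) = C1 + b^3 + b^2/4 - b/5 - 27*sin(b/3)/4


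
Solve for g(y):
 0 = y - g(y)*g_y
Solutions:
 g(y) = -sqrt(C1 + y^2)
 g(y) = sqrt(C1 + y^2)


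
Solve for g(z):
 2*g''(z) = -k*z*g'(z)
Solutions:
 g(z) = Piecewise((-sqrt(pi)*C1*erf(sqrt(k)*z/2)/sqrt(k) - C2, (k > 0) | (k < 0)), (-C1*z - C2, True))


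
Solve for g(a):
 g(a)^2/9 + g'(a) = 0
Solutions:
 g(a) = 9/(C1 + a)


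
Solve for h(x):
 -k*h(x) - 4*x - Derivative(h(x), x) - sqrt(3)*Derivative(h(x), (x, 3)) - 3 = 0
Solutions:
 h(x) = C1*exp(x*(-2^(2/3)*3^(1/6)*(9*k + sqrt(81*k^2 + 4*sqrt(3)))^(1/3) + 2*6^(1/3)/(9*k + sqrt(81*k^2 + 4*sqrt(3)))^(1/3))/6) + C2*exp(x*(2^(2/3)*3^(1/6)*(9*k + sqrt(81*k^2 + 4*sqrt(3)))^(1/3) - 6^(2/3)*I*(9*k + sqrt(81*k^2 + 4*sqrt(3)))^(1/3) + 16*sqrt(3)/((9*k + sqrt(81*k^2 + 4*sqrt(3)))^(1/3)*(-2^(2/3)*3^(1/6) + 6^(2/3)*I)))/12) + C3*exp(x*(2^(2/3)*3^(1/6)*(9*k + sqrt(81*k^2 + 4*sqrt(3)))^(1/3) + 6^(2/3)*I*(9*k + sqrt(81*k^2 + 4*sqrt(3)))^(1/3) - 16*sqrt(3)/((9*k + sqrt(81*k^2 + 4*sqrt(3)))^(1/3)*(2^(2/3)*3^(1/6) + 6^(2/3)*I)))/12) - 4*x/k - 3/k + 4/k^2


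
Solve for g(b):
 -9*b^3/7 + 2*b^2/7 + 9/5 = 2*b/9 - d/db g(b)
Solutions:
 g(b) = C1 + 9*b^4/28 - 2*b^3/21 + b^2/9 - 9*b/5


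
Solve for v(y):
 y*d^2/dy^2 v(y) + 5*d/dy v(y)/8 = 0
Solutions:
 v(y) = C1 + C2*y^(3/8)


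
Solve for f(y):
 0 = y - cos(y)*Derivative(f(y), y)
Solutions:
 f(y) = C1 + Integral(y/cos(y), y)


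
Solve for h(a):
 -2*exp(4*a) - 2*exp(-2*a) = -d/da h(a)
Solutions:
 h(a) = C1 + exp(4*a)/2 - exp(-2*a)


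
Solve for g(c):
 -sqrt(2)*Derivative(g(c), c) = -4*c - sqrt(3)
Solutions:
 g(c) = C1 + sqrt(2)*c^2 + sqrt(6)*c/2


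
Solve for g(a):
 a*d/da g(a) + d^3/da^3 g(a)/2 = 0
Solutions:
 g(a) = C1 + Integral(C2*airyai(-2^(1/3)*a) + C3*airybi(-2^(1/3)*a), a)


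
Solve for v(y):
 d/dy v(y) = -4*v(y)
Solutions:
 v(y) = C1*exp(-4*y)


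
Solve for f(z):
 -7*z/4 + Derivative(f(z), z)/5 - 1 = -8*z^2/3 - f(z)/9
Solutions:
 f(z) = C1*exp(-5*z/9) - 24*z^2 + 2043*z/20 - 17487/100


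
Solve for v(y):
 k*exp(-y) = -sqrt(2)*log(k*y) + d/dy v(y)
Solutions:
 v(y) = C1 - k*exp(-y) + sqrt(2)*y*log(k*y) - sqrt(2)*y


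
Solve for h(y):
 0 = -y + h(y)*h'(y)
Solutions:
 h(y) = -sqrt(C1 + y^2)
 h(y) = sqrt(C1 + y^2)


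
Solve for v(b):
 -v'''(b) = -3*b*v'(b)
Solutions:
 v(b) = C1 + Integral(C2*airyai(3^(1/3)*b) + C3*airybi(3^(1/3)*b), b)


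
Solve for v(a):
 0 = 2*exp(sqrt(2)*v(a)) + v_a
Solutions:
 v(a) = sqrt(2)*(2*log(1/(C1 + 2*a)) - log(2))/4


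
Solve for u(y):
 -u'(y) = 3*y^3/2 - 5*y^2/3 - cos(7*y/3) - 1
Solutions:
 u(y) = C1 - 3*y^4/8 + 5*y^3/9 + y + 3*sin(7*y/3)/7


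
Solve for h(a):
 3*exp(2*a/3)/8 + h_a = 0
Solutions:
 h(a) = C1 - 9*exp(2*a/3)/16


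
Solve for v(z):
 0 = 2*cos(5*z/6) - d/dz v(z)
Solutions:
 v(z) = C1 + 12*sin(5*z/6)/5


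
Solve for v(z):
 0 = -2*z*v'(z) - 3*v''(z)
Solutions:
 v(z) = C1 + C2*erf(sqrt(3)*z/3)


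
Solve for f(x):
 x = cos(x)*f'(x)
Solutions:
 f(x) = C1 + Integral(x/cos(x), x)


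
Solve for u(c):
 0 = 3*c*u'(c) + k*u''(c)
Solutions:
 u(c) = C1 + C2*sqrt(k)*erf(sqrt(6)*c*sqrt(1/k)/2)


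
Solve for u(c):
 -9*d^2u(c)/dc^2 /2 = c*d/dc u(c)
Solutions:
 u(c) = C1 + C2*erf(c/3)


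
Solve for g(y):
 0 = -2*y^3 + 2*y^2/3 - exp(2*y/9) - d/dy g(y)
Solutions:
 g(y) = C1 - y^4/2 + 2*y^3/9 - 9*exp(2*y/9)/2


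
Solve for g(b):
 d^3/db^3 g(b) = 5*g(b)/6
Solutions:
 g(b) = C3*exp(5^(1/3)*6^(2/3)*b/6) + (C1*sin(2^(2/3)*3^(1/6)*5^(1/3)*b/4) + C2*cos(2^(2/3)*3^(1/6)*5^(1/3)*b/4))*exp(-5^(1/3)*6^(2/3)*b/12)


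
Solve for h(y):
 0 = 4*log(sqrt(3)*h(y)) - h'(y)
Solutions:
 -Integral(1/(2*log(_y) + log(3)), (_y, h(y)))/2 = C1 - y


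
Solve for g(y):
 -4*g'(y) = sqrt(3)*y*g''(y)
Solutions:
 g(y) = C1 + C2*y^(1 - 4*sqrt(3)/3)


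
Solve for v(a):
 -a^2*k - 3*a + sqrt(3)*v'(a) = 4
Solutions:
 v(a) = C1 + sqrt(3)*a^3*k/9 + sqrt(3)*a^2/2 + 4*sqrt(3)*a/3


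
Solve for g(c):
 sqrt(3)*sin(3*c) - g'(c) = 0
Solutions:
 g(c) = C1 - sqrt(3)*cos(3*c)/3


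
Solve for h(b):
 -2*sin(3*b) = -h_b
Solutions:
 h(b) = C1 - 2*cos(3*b)/3


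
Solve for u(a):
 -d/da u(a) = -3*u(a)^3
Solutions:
 u(a) = -sqrt(2)*sqrt(-1/(C1 + 3*a))/2
 u(a) = sqrt(2)*sqrt(-1/(C1 + 3*a))/2


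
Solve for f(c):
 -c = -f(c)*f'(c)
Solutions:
 f(c) = -sqrt(C1 + c^2)
 f(c) = sqrt(C1 + c^2)


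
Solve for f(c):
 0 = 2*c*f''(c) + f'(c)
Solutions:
 f(c) = C1 + C2*sqrt(c)


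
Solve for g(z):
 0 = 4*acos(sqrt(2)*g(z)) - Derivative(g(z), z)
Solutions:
 Integral(1/acos(sqrt(2)*_y), (_y, g(z))) = C1 + 4*z


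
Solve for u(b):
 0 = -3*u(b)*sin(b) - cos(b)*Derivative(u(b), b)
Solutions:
 u(b) = C1*cos(b)^3


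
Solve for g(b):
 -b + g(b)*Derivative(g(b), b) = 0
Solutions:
 g(b) = -sqrt(C1 + b^2)
 g(b) = sqrt(C1 + b^2)


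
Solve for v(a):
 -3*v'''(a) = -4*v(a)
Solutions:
 v(a) = C3*exp(6^(2/3)*a/3) + (C1*sin(2^(2/3)*3^(1/6)*a/2) + C2*cos(2^(2/3)*3^(1/6)*a/2))*exp(-6^(2/3)*a/6)


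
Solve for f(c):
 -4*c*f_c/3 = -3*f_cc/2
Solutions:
 f(c) = C1 + C2*erfi(2*c/3)


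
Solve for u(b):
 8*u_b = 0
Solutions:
 u(b) = C1


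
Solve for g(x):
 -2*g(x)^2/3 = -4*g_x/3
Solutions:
 g(x) = -2/(C1 + x)


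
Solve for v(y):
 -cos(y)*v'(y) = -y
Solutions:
 v(y) = C1 + Integral(y/cos(y), y)


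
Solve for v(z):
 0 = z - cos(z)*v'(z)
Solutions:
 v(z) = C1 + Integral(z/cos(z), z)


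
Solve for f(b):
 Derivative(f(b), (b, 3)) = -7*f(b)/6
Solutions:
 f(b) = C3*exp(-6^(2/3)*7^(1/3)*b/6) + (C1*sin(2^(2/3)*3^(1/6)*7^(1/3)*b/4) + C2*cos(2^(2/3)*3^(1/6)*7^(1/3)*b/4))*exp(6^(2/3)*7^(1/3)*b/12)


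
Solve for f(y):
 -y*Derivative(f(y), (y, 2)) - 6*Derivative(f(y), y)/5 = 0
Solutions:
 f(y) = C1 + C2/y^(1/5)


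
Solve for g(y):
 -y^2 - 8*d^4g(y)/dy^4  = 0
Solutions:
 g(y) = C1 + C2*y + C3*y^2 + C4*y^3 - y^6/2880


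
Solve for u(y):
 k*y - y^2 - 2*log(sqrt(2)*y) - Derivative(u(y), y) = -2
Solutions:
 u(y) = C1 + k*y^2/2 - y^3/3 - 2*y*log(y) - y*log(2) + 4*y


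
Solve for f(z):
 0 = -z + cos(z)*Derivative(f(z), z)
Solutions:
 f(z) = C1 + Integral(z/cos(z), z)


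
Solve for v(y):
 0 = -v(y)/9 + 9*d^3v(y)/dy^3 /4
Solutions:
 v(y) = C3*exp(6^(2/3)*y/9) + (C1*sin(2^(2/3)*3^(1/6)*y/6) + C2*cos(2^(2/3)*3^(1/6)*y/6))*exp(-6^(2/3)*y/18)


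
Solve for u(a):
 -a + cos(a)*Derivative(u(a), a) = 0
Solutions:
 u(a) = C1 + Integral(a/cos(a), a)


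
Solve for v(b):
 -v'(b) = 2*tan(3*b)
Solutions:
 v(b) = C1 + 2*log(cos(3*b))/3


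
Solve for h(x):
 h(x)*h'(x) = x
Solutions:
 h(x) = -sqrt(C1 + x^2)
 h(x) = sqrt(C1 + x^2)


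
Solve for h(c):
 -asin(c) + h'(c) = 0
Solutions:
 h(c) = C1 + c*asin(c) + sqrt(1 - c^2)


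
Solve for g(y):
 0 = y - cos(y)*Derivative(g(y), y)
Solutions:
 g(y) = C1 + Integral(y/cos(y), y)


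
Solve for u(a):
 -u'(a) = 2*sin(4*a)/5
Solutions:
 u(a) = C1 + cos(4*a)/10


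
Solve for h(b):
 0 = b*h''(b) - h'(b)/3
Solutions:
 h(b) = C1 + C2*b^(4/3)


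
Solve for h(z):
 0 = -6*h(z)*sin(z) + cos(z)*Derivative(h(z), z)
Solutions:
 h(z) = C1/cos(z)^6


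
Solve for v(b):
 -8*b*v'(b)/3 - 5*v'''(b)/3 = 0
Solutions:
 v(b) = C1 + Integral(C2*airyai(-2*5^(2/3)*b/5) + C3*airybi(-2*5^(2/3)*b/5), b)


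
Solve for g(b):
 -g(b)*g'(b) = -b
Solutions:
 g(b) = -sqrt(C1 + b^2)
 g(b) = sqrt(C1 + b^2)


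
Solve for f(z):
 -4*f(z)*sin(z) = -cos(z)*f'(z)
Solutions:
 f(z) = C1/cos(z)^4


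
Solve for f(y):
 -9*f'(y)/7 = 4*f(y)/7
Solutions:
 f(y) = C1*exp(-4*y/9)


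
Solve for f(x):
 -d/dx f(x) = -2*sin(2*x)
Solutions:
 f(x) = C1 - cos(2*x)


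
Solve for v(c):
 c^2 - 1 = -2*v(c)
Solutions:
 v(c) = 1/2 - c^2/2


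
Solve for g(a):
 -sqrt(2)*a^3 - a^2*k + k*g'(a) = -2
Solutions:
 g(a) = C1 + sqrt(2)*a^4/(4*k) + a^3/3 - 2*a/k


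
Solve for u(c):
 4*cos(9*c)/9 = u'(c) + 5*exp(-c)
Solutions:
 u(c) = C1 + 4*sin(9*c)/81 + 5*exp(-c)


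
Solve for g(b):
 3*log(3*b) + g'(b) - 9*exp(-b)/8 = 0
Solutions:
 g(b) = C1 - 3*b*log(b) + 3*b*(1 - log(3)) - 9*exp(-b)/8


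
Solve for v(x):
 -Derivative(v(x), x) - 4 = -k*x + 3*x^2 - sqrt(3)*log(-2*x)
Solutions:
 v(x) = C1 + k*x^2/2 - x^3 + sqrt(3)*x*log(-x) + x*(-4 - sqrt(3) + sqrt(3)*log(2))


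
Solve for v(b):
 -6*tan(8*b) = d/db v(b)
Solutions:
 v(b) = C1 + 3*log(cos(8*b))/4


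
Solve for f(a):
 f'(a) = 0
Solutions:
 f(a) = C1


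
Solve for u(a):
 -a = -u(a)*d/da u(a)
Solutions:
 u(a) = -sqrt(C1 + a^2)
 u(a) = sqrt(C1 + a^2)


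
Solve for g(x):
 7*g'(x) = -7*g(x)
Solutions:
 g(x) = C1*exp(-x)


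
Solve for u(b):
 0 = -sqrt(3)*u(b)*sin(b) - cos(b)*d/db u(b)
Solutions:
 u(b) = C1*cos(b)^(sqrt(3))


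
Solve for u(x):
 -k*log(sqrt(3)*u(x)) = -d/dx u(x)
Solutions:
 Integral(1/(2*log(_y) + log(3)), (_y, u(x))) = C1 + k*x/2


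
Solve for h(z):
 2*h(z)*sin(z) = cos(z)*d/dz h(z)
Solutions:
 h(z) = C1/cos(z)^2


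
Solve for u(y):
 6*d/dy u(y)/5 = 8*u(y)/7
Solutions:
 u(y) = C1*exp(20*y/21)


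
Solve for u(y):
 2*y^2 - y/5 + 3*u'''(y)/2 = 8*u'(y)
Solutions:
 u(y) = C1 + C2*exp(-4*sqrt(3)*y/3) + C3*exp(4*sqrt(3)*y/3) + y^3/12 - y^2/80 + 3*y/32


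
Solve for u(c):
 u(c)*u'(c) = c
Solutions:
 u(c) = -sqrt(C1 + c^2)
 u(c) = sqrt(C1 + c^2)


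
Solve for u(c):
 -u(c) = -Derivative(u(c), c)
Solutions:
 u(c) = C1*exp(c)


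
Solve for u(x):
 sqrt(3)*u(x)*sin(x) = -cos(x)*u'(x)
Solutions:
 u(x) = C1*cos(x)^(sqrt(3))


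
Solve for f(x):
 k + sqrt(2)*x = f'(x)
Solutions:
 f(x) = C1 + k*x + sqrt(2)*x^2/2


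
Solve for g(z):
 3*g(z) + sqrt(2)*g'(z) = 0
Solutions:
 g(z) = C1*exp(-3*sqrt(2)*z/2)


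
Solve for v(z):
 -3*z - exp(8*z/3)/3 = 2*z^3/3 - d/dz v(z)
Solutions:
 v(z) = C1 + z^4/6 + 3*z^2/2 + exp(8*z/3)/8


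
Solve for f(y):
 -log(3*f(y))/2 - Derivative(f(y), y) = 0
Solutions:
 2*Integral(1/(log(_y) + log(3)), (_y, f(y))) = C1 - y


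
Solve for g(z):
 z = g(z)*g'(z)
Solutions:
 g(z) = -sqrt(C1 + z^2)
 g(z) = sqrt(C1 + z^2)


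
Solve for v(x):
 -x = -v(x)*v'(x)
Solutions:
 v(x) = -sqrt(C1 + x^2)
 v(x) = sqrt(C1 + x^2)


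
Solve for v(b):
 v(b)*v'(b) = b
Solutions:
 v(b) = -sqrt(C1 + b^2)
 v(b) = sqrt(C1 + b^2)


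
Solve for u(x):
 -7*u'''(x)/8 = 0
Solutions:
 u(x) = C1 + C2*x + C3*x^2


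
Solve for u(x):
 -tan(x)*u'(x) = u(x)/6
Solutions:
 u(x) = C1/sin(x)^(1/6)


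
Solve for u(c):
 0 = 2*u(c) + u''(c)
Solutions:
 u(c) = C1*sin(sqrt(2)*c) + C2*cos(sqrt(2)*c)


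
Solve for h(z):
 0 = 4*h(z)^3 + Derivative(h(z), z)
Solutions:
 h(z) = -sqrt(2)*sqrt(-1/(C1 - 4*z))/2
 h(z) = sqrt(2)*sqrt(-1/(C1 - 4*z))/2


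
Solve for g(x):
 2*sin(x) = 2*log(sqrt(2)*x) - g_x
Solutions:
 g(x) = C1 + 2*x*log(x) - 2*x + x*log(2) + 2*cos(x)


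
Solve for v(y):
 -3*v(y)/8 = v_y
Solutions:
 v(y) = C1*exp(-3*y/8)


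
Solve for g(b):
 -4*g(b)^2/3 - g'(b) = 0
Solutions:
 g(b) = 3/(C1 + 4*b)


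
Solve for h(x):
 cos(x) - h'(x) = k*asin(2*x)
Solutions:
 h(x) = C1 - k*(x*asin(2*x) + sqrt(1 - 4*x^2)/2) + sin(x)


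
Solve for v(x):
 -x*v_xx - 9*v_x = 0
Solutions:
 v(x) = C1 + C2/x^8


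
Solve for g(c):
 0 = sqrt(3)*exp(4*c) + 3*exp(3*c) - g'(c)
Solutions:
 g(c) = C1 + sqrt(3)*exp(4*c)/4 + exp(3*c)


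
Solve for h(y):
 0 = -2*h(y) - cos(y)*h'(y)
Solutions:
 h(y) = C1*(sin(y) - 1)/(sin(y) + 1)


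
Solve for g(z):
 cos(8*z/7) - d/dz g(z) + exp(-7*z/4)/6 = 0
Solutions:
 g(z) = C1 + 7*sin(8*z/7)/8 - 2*exp(-7*z/4)/21


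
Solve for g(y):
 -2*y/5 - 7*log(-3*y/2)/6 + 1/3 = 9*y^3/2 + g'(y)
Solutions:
 g(y) = C1 - 9*y^4/8 - y^2/5 - 7*y*log(-y)/6 + y*(-7*log(3) + 7*log(2) + 9)/6


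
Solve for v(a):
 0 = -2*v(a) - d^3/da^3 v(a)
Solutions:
 v(a) = C3*exp(-2^(1/3)*a) + (C1*sin(2^(1/3)*sqrt(3)*a/2) + C2*cos(2^(1/3)*sqrt(3)*a/2))*exp(2^(1/3)*a/2)


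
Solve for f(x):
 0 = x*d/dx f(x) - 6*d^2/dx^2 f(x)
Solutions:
 f(x) = C1 + C2*erfi(sqrt(3)*x/6)


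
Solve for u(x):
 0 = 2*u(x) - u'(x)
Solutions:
 u(x) = C1*exp(2*x)


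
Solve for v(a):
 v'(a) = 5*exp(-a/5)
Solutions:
 v(a) = C1 - 25*exp(-a/5)


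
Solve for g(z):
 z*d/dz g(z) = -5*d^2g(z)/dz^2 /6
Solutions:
 g(z) = C1 + C2*erf(sqrt(15)*z/5)


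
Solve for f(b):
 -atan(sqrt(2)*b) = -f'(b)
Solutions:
 f(b) = C1 + b*atan(sqrt(2)*b) - sqrt(2)*log(2*b^2 + 1)/4


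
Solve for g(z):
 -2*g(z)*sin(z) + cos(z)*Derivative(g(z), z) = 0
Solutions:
 g(z) = C1/cos(z)^2


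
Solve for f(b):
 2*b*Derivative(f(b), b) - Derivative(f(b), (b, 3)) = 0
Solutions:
 f(b) = C1 + Integral(C2*airyai(2^(1/3)*b) + C3*airybi(2^(1/3)*b), b)


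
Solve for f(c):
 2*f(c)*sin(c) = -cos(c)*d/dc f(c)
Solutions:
 f(c) = C1*cos(c)^2


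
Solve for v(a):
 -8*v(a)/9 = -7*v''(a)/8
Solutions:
 v(a) = C1*exp(-8*sqrt(7)*a/21) + C2*exp(8*sqrt(7)*a/21)


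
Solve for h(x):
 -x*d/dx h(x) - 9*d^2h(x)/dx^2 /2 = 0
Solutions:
 h(x) = C1 + C2*erf(x/3)


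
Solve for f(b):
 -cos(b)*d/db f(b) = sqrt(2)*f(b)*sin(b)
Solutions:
 f(b) = C1*cos(b)^(sqrt(2))


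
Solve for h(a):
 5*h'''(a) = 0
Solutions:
 h(a) = C1 + C2*a + C3*a^2


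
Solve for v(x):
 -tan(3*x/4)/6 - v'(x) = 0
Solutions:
 v(x) = C1 + 2*log(cos(3*x/4))/9


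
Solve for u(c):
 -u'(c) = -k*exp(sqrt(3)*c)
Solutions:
 u(c) = C1 + sqrt(3)*k*exp(sqrt(3)*c)/3


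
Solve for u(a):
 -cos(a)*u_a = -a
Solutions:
 u(a) = C1 + Integral(a/cos(a), a)


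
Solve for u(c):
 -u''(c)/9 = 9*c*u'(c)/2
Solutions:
 u(c) = C1 + C2*erf(9*c/2)


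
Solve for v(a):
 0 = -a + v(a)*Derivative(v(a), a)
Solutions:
 v(a) = -sqrt(C1 + a^2)
 v(a) = sqrt(C1 + a^2)


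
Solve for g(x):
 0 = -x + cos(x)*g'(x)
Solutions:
 g(x) = C1 + Integral(x/cos(x), x)


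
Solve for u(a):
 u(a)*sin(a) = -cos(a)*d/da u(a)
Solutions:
 u(a) = C1*cos(a)


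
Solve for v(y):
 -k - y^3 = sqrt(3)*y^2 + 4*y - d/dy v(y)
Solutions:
 v(y) = C1 + k*y + y^4/4 + sqrt(3)*y^3/3 + 2*y^2


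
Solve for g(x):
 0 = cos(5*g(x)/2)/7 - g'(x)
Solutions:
 -x/7 - log(sin(5*g(x)/2) - 1)/5 + log(sin(5*g(x)/2) + 1)/5 = C1


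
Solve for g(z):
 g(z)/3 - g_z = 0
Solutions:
 g(z) = C1*exp(z/3)
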